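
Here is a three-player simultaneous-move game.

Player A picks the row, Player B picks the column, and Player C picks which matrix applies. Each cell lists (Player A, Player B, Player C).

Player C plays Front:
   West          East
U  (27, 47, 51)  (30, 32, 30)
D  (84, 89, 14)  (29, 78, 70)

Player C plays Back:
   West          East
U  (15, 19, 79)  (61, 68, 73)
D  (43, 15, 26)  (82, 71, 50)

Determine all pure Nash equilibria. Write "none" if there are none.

There is no pure-strategy Nash equilibrium.

Check each profile: it is a Nash equilibrium iff no player can strictly gain by switching unilaterally.
(U, West, Front): Player A can switch to D (27 → 84). Not NE.
(U, West, Back): Player A can switch to D (15 → 43). Not NE.
(U, East, Front): Player B can switch to West (32 → 47). Not NE.
(U, East, Back): Player A can switch to D (61 → 82). Not NE.
(D, West, Front): Player C can switch to Back (14 → 26). Not NE.
(D, West, Back): Player B can switch to East (15 → 71). Not NE.
(D, East, Front): Player A can switch to U (29 → 30). Not NE.
(D, East, Back): Player C can switch to Front (50 → 70). Not NE.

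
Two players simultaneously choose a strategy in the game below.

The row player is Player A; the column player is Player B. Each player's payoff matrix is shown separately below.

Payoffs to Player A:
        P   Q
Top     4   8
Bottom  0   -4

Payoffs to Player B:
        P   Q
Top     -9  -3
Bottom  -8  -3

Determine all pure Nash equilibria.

Player A against P: payoffs 4, 0 → best response Top.
Player A against Q: payoffs 8, -4 → best response Top.
Player B against Top: payoffs -9, -3 → best response Q.
Player B against Bottom: payoffs -8, -3 → best response Q.
Mutual best responses: (Top, Q).

(Top, Q)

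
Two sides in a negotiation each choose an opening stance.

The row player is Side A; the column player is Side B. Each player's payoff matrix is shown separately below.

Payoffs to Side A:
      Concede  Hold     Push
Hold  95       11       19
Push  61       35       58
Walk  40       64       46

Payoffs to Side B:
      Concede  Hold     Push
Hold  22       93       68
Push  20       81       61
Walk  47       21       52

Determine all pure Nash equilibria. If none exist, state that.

Side A against Concede: payoffs 95, 61, 40 → best response Hold.
Side A against Hold: payoffs 11, 35, 64 → best response Walk.
Side A against Push: payoffs 19, 58, 46 → best response Push.
Side B against Hold: payoffs 22, 93, 68 → best response Hold.
Side B against Push: payoffs 20, 81, 61 → best response Hold.
Side B against Walk: payoffs 47, 21, 52 → best response Push.
No profile is a mutual best response for all players.

No pure-strategy Nash equilibrium.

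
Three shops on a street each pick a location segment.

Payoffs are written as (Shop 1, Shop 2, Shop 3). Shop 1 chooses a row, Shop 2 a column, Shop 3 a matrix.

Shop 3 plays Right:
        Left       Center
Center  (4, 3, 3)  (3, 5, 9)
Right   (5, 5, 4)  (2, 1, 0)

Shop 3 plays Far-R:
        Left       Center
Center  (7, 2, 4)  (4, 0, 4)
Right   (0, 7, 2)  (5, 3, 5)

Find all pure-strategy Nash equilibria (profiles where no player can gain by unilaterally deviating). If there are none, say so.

Mark each player's best response to every combination of opponents' strategies; a profile where every player is best-responding is a pure Nash equilibrium.
Shop 1 against (Left, Right): payoffs 4, 5 → best response Right.
Shop 1 against (Left, Far-R): payoffs 7, 0 → best response Center.
Shop 1 against (Center, Right): payoffs 3, 2 → best response Center.
Shop 1 against (Center, Far-R): payoffs 4, 5 → best response Right.
Shop 2 against (Center, Right): payoffs 3, 5 → best response Center.
Shop 2 against (Center, Far-R): payoffs 2, 0 → best response Left.
Shop 2 against (Right, Right): payoffs 5, 1 → best response Left.
Shop 2 against (Right, Far-R): payoffs 7, 3 → best response Left.
Shop 3 against (Center, Left): payoffs 3, 4 → best response Far-R.
Shop 3 against (Center, Center): payoffs 9, 4 → best response Right.
Shop 3 against (Right, Left): payoffs 4, 2 → best response Right.
Shop 3 against (Right, Center): payoffs 0, 5 → best response Far-R.
Mutual best responses: (Center, Left, Far-R); (Center, Center, Right); (Right, Left, Right).

(Center, Left, Far-R) and (Center, Center, Right) and (Right, Left, Right)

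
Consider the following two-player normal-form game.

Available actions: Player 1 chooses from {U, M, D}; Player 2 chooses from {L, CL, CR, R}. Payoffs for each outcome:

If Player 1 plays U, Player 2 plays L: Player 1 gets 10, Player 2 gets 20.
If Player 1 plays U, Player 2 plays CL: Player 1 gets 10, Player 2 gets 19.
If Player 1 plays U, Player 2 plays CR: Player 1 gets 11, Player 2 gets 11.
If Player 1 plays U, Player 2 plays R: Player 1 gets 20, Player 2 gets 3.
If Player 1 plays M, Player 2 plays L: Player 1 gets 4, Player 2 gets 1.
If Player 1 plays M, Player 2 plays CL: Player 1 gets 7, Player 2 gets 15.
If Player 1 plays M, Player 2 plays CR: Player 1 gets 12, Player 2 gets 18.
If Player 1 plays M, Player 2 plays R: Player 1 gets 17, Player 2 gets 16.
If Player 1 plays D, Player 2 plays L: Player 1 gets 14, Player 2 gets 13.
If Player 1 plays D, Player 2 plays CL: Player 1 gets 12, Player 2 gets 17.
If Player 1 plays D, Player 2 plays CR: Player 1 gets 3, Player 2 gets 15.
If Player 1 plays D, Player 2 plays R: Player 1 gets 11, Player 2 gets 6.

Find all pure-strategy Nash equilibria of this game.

The pure Nash equilibria are (M, CR); (D, CL).

Player 1 against L: payoffs 10, 4, 14 → best response D.
Player 1 against CL: payoffs 10, 7, 12 → best response D.
Player 1 against CR: payoffs 11, 12, 3 → best response M.
Player 1 against R: payoffs 20, 17, 11 → best response U.
Player 2 against U: payoffs 20, 19, 11, 3 → best response L.
Player 2 against M: payoffs 1, 15, 18, 16 → best response CR.
Player 2 against D: payoffs 13, 17, 15, 6 → best response CL.
Mutual best responses: (M, CR); (D, CL).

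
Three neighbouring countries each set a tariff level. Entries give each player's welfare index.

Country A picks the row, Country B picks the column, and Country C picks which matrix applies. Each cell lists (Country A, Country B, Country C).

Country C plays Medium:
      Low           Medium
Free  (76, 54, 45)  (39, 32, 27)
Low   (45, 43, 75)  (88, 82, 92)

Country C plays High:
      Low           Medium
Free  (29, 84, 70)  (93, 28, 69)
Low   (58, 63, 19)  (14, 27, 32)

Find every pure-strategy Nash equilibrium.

(Low, Medium, Medium)

Mark each player's best response to every combination of opponents' strategies; a profile where every player is best-responding is a pure Nash equilibrium.
Country A against (Low, Medium): payoffs 76, 45 → best response Free.
Country A against (Low, High): payoffs 29, 58 → best response Low.
Country A against (Medium, Medium): payoffs 39, 88 → best response Low.
Country A against (Medium, High): payoffs 93, 14 → best response Free.
Country B against (Free, Medium): payoffs 54, 32 → best response Low.
Country B against (Free, High): payoffs 84, 28 → best response Low.
Country B against (Low, Medium): payoffs 43, 82 → best response Medium.
Country B against (Low, High): payoffs 63, 27 → best response Low.
Country C against (Free, Low): payoffs 45, 70 → best response High.
Country C against (Free, Medium): payoffs 27, 69 → best response High.
Country C against (Low, Low): payoffs 75, 19 → best response Medium.
Country C against (Low, Medium): payoffs 92, 32 → best response Medium.
Mutual best responses: (Low, Medium, Medium).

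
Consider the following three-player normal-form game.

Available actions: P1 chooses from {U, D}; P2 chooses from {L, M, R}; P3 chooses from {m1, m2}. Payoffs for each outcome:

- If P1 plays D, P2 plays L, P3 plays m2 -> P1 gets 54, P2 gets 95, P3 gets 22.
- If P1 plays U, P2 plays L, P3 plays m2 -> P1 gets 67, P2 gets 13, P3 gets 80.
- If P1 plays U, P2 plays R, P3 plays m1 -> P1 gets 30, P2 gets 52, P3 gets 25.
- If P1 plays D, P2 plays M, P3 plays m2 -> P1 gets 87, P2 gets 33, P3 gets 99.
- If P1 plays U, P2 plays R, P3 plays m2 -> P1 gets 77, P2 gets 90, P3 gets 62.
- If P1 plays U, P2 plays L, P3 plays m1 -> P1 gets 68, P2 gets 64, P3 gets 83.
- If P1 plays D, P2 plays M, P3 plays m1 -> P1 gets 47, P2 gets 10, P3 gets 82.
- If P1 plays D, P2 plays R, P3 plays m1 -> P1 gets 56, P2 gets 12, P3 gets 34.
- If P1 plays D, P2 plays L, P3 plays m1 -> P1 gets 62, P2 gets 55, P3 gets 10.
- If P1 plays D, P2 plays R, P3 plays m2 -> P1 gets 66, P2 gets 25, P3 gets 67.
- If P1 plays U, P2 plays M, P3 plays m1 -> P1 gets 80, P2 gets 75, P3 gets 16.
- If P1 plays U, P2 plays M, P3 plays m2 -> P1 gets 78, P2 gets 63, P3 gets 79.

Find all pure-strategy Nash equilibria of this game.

The unique pure-strategy Nash equilibrium is (U, R, m2).

For each strategy profile, look for a profitable unilateral deviation.
(U, L, m1): P2 can switch to M (64 → 75). Not NE.
(U, L, m2): P2 can switch to M (13 → 63). Not NE.
(U, M, m1): P3 can switch to m2 (16 → 79). Not NE.
(U, M, m2): P1 can switch to D (78 → 87). Not NE.
(U, R, m1): P1 can switch to D (30 → 56). Not NE.
(U, R, m2): P1 gets 77, best alternative 66; P2 gets 90, best alternative 63; P3 gets 62, best alternative 25. No profitable deviation — NE.
(D, L, m1): P1 can switch to U (62 → 68). Not NE.
(D, L, m2): P1 can switch to U (54 → 67). Not NE.
(D, M, m1): P1 can switch to U (47 → 80). Not NE.
(D, M, m2): P2 can switch to L (33 → 95). Not NE.
(D, R, m1): P2 can switch to L (12 → 55). Not NE.
(The remaining 1 profile has a profitable deviation by the same check.)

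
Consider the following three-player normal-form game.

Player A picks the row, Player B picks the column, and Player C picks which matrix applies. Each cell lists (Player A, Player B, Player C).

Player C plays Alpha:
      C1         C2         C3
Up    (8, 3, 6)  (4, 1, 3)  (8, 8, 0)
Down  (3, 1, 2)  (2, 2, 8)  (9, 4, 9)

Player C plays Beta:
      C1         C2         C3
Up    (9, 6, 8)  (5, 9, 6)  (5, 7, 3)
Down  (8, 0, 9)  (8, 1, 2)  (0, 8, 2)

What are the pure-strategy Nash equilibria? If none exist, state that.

(Up, C1, Alpha): Player B can switch to C3 (3 → 8). Not NE.
(Up, C1, Beta): Player B can switch to C2 (6 → 9). Not NE.
(Up, C2, Alpha): Player B can switch to C1 (1 → 3). Not NE.
(Up, C2, Beta): Player A can switch to Down (5 → 8). Not NE.
(Up, C3, Alpha): Player A can switch to Down (8 → 9). Not NE.
(Up, C3, Beta): Player B can switch to C2 (7 → 9). Not NE.
(Down, C1, Alpha): Player A can switch to Up (3 → 8). Not NE.
(Down, C1, Beta): Player A can switch to Up (8 → 9). Not NE.
(Down, C2, Alpha): Player A can switch to Up (2 → 4). Not NE.
(Down, C2, Beta): Player B can switch to C3 (1 → 8). Not NE.
(Down, C3, Alpha): Player A gets 9, best alternative 8; Player B gets 4, best alternative 2; Player C gets 9, best alternative 2. No profitable deviation — NE.
(The remaining 1 profile has a profitable deviation by the same check.)

(Down, C3, Alpha)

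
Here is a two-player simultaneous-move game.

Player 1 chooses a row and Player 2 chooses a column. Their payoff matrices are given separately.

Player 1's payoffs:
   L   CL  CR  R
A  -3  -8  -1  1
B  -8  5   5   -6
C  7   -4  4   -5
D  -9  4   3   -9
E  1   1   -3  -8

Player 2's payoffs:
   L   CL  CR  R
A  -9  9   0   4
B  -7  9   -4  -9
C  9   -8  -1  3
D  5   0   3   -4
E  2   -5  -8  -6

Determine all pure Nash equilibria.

The pure Nash equilibria are (B, CL); (C, L).

Player 1 against L: payoffs -3, -8, 7, -9, 1 → best response C.
Player 1 against CL: payoffs -8, 5, -4, 4, 1 → best response B.
Player 1 against CR: payoffs -1, 5, 4, 3, -3 → best response B.
Player 1 against R: payoffs 1, -6, -5, -9, -8 → best response A.
Player 2 against A: payoffs -9, 9, 0, 4 → best response CL.
Player 2 against B: payoffs -7, 9, -4, -9 → best response CL.
Player 2 against C: payoffs 9, -8, -1, 3 → best response L.
Player 2 against D: payoffs 5, 0, 3, -4 → best response L.
Player 2 against E: payoffs 2, -5, -8, -6 → best response L.
Mutual best responses: (B, CL); (C, L).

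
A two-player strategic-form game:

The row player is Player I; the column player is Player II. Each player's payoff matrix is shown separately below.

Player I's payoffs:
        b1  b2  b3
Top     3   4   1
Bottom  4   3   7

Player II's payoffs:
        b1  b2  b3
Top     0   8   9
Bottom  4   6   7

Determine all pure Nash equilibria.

The unique pure-strategy Nash equilibrium is (Bottom, b3).

Mark each player's best response to every combination of opponents' strategies; a profile where every player is best-responding is a pure Nash equilibrium.
Player I against b1: payoffs 3, 4 → best response Bottom.
Player I against b2: payoffs 4, 3 → best response Top.
Player I against b3: payoffs 1, 7 → best response Bottom.
Player II against Top: payoffs 0, 8, 9 → best response b3.
Player II against Bottom: payoffs 4, 6, 7 → best response b3.
Mutual best responses: (Bottom, b3).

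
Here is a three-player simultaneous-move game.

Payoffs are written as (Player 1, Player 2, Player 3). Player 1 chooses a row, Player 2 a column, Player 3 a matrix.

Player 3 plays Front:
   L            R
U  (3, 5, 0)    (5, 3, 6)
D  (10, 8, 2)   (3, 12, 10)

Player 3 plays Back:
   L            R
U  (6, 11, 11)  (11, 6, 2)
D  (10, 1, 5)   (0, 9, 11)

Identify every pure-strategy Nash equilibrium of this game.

For each player, find the best response to each opponent profile; mutual best responses are the pure NE.
Player 1 against (L, Front): payoffs 3, 10 → best response D.
Player 1 against (L, Back): payoffs 6, 10 → best response D.
Player 1 against (R, Front): payoffs 5, 3 → best response U.
Player 1 against (R, Back): payoffs 11, 0 → best response U.
Player 2 against (U, Front): payoffs 5, 3 → best response L.
Player 2 against (U, Back): payoffs 11, 6 → best response L.
Player 2 against (D, Front): payoffs 8, 12 → best response R.
Player 2 against (D, Back): payoffs 1, 9 → best response R.
Player 3 against (U, L): payoffs 0, 11 → best response Back.
Player 3 against (U, R): payoffs 6, 2 → best response Front.
Player 3 against (D, L): payoffs 2, 5 → best response Back.
Player 3 against (D, R): payoffs 10, 11 → best response Back.
No profile is a mutual best response for all players.

none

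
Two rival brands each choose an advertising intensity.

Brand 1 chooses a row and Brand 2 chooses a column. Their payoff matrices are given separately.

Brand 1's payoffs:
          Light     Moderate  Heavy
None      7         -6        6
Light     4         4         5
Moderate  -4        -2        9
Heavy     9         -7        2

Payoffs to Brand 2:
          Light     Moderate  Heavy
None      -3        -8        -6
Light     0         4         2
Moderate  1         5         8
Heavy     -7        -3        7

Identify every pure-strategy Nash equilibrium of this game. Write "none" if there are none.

Pure-strategy Nash equilibria: (Light, Moderate); (Moderate, Heavy)

(None, Light): Brand 1 can switch to Heavy (7 → 9). Not NE.
(None, Moderate): Brand 1 can switch to Light (-6 → 4). Not NE.
(None, Heavy): Brand 1 can switch to Moderate (6 → 9). Not NE.
(Light, Light): Brand 1 can switch to None (4 → 7). Not NE.
(Light, Moderate): Brand 1 gets 4, best alternative -2; Brand 2 gets 4, best alternative 2. No profitable deviation — NE.
(Light, Heavy): Brand 1 can switch to None (5 → 6). Not NE.
(Moderate, Light): Brand 1 can switch to None (-4 → 7). Not NE.
(Moderate, Moderate): Brand 1 can switch to Light (-2 → 4). Not NE.
(Moderate, Heavy): Brand 1 gets 9, best alternative 6; Brand 2 gets 8, best alternative 5. No profitable deviation — NE.
(Heavy, Light): Brand 2 can switch to Moderate (-7 → -3). Not NE.
(The remaining 2 profiles each have a profitable deviation by the same check.)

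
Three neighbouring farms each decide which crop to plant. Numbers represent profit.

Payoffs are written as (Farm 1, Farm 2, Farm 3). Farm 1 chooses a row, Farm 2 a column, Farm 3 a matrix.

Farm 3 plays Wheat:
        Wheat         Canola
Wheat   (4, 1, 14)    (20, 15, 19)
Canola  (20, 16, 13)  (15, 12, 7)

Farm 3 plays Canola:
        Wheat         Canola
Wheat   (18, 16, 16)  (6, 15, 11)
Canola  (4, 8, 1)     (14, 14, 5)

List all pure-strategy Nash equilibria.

Mark each player's best response to every combination of opponents' strategies; a profile where every player is best-responding is a pure Nash equilibrium.
Farm 1 against (Wheat, Wheat): payoffs 4, 20 → best response Canola.
Farm 1 against (Wheat, Canola): payoffs 18, 4 → best response Wheat.
Farm 1 against (Canola, Wheat): payoffs 20, 15 → best response Wheat.
Farm 1 against (Canola, Canola): payoffs 6, 14 → best response Canola.
Farm 2 against (Wheat, Wheat): payoffs 1, 15 → best response Canola.
Farm 2 against (Wheat, Canola): payoffs 16, 15 → best response Wheat.
Farm 2 against (Canola, Wheat): payoffs 16, 12 → best response Wheat.
Farm 2 against (Canola, Canola): payoffs 8, 14 → best response Canola.
Farm 3 against (Wheat, Wheat): payoffs 14, 16 → best response Canola.
Farm 3 against (Wheat, Canola): payoffs 19, 11 → best response Wheat.
Farm 3 against (Canola, Wheat): payoffs 13, 1 → best response Wheat.
Farm 3 against (Canola, Canola): payoffs 7, 5 → best response Wheat.
Mutual best responses: (Wheat, Wheat, Canola); (Wheat, Canola, Wheat); (Canola, Wheat, Wheat).

(Wheat, Wheat, Canola), (Wheat, Canola, Wheat), (Canola, Wheat, Wheat)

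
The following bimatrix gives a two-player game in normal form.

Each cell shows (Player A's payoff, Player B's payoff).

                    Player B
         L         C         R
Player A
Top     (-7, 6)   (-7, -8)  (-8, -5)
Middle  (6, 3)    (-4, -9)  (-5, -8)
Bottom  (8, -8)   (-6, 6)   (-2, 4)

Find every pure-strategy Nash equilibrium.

Check each profile: it is a Nash equilibrium iff no player can strictly gain by switching unilaterally.
(Top, L): Player A can switch to Middle (-7 → 6). Not NE.
(Top, C): Player A can switch to Middle (-7 → -4). Not NE.
(Top, R): Player A can switch to Middle (-8 → -5). Not NE.
(Middle, L): Player A can switch to Bottom (6 → 8). Not NE.
(Middle, C): Player B can switch to L (-9 → 3). Not NE.
(Middle, R): Player A can switch to Bottom (-5 → -2). Not NE.
(The remaining 3 profiles each have a profitable deviation by the same check.)

This game has no pure Nash equilibrium.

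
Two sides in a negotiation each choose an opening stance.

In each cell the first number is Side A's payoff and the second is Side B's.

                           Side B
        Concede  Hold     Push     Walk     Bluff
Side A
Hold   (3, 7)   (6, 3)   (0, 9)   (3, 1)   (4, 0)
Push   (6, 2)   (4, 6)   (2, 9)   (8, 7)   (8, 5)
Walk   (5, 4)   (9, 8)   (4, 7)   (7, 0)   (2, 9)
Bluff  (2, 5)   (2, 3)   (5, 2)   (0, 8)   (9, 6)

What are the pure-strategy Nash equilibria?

This game has no pure Nash equilibrium.

(Hold, Concede): Side A can switch to Push (3 → 6). Not NE.
(Hold, Hold): Side A can switch to Walk (6 → 9). Not NE.
(Hold, Push): Side A can switch to Push (0 → 2). Not NE.
(Hold, Walk): Side A can switch to Push (3 → 8). Not NE.
(Hold, Bluff): Side A can switch to Push (4 → 8). Not NE.
(Push, Concede): Side B can switch to Hold (2 → 6). Not NE.
(Push, Hold): Side A can switch to Hold (4 → 6). Not NE.
(Push, Push): Side A can switch to Walk (2 → 4). Not NE.
(Push, Walk): Side B can switch to Push (7 → 9). Not NE.
(Push, Bluff): Side A can switch to Bluff (8 → 9). Not NE.
(Walk, Concede): Side A can switch to Push (5 → 6). Not NE.
(Walk, Hold): Side B can switch to Bluff (8 → 9). Not NE.
(The remaining 8 profiles each have a profitable deviation by the same check.)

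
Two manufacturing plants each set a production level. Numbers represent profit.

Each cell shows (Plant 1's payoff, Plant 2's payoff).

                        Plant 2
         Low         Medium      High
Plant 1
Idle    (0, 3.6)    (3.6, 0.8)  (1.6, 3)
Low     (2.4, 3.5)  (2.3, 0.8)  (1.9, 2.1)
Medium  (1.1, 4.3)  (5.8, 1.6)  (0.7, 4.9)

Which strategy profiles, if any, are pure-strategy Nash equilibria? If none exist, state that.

Plant 1 against Low: payoffs 0, 2.4, 1.1 → best response Low.
Plant 1 against Medium: payoffs 3.6, 2.3, 5.8 → best response Medium.
Plant 1 against High: payoffs 1.6, 1.9, 0.7 → best response Low.
Plant 2 against Idle: payoffs 3.6, 0.8, 3 → best response Low.
Plant 2 against Low: payoffs 3.5, 0.8, 2.1 → best response Low.
Plant 2 against Medium: payoffs 4.3, 1.6, 4.9 → best response High.
Mutual best responses: (Low, Low).

Pure NE: (Low, Low)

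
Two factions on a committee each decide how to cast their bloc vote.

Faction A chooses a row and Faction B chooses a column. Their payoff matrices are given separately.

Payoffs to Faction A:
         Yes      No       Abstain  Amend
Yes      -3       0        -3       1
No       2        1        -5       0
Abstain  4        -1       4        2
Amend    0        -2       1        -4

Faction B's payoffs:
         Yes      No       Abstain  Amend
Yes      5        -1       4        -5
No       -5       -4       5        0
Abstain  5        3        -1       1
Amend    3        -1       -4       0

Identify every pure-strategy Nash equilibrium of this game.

Faction A against Yes: payoffs -3, 2, 4, 0 → best response Abstain.
Faction A against No: payoffs 0, 1, -1, -2 → best response No.
Faction A against Abstain: payoffs -3, -5, 4, 1 → best response Abstain.
Faction A against Amend: payoffs 1, 0, 2, -4 → best response Abstain.
Faction B against Yes: payoffs 5, -1, 4, -5 → best response Yes.
Faction B against No: payoffs -5, -4, 5, 0 → best response Abstain.
Faction B against Abstain: payoffs 5, 3, -1, 1 → best response Yes.
Faction B against Amend: payoffs 3, -1, -4, 0 → best response Yes.
Mutual best responses: (Abstain, Yes).

(Abstain, Yes)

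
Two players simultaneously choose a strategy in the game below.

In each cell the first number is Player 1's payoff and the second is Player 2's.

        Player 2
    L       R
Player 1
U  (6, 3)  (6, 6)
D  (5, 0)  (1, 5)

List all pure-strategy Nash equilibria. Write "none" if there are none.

(U, R)

Player 1 against L: payoffs 6, 5 → best response U.
Player 1 against R: payoffs 6, 1 → best response U.
Player 2 against U: payoffs 3, 6 → best response R.
Player 2 against D: payoffs 0, 5 → best response R.
Mutual best responses: (U, R).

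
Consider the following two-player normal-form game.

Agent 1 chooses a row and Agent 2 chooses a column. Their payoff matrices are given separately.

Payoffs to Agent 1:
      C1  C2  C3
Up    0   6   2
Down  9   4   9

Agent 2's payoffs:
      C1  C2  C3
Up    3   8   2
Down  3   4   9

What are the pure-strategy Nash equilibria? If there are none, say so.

(Up, C2); (Down, C3)

For each player, find the best response to each opponent profile; mutual best responses are the pure NE.
Agent 1 against C1: payoffs 0, 9 → best response Down.
Agent 1 against C2: payoffs 6, 4 → best response Up.
Agent 1 against C3: payoffs 2, 9 → best response Down.
Agent 2 against Up: payoffs 3, 8, 2 → best response C2.
Agent 2 against Down: payoffs 3, 4, 9 → best response C3.
Mutual best responses: (Up, C2); (Down, C3).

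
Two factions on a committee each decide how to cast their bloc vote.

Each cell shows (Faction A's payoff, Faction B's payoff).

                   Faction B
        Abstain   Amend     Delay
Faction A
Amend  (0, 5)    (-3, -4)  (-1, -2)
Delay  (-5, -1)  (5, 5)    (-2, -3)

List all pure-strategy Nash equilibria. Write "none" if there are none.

(Amend, Abstain): Faction A gets 0, best alternative -5; Faction B gets 5, best alternative -2. No profitable deviation — NE.
(Amend, Amend): Faction A can switch to Delay (-3 → 5). Not NE.
(Amend, Delay): Faction B can switch to Abstain (-2 → 5). Not NE.
(Delay, Abstain): Faction A can switch to Amend (-5 → 0). Not NE.
(Delay, Amend): Faction A gets 5, best alternative -3; Faction B gets 5, best alternative -1. No profitable deviation — NE.
(Delay, Delay): Faction A can switch to Amend (-2 → -1). Not NE.

The pure Nash equilibria are (Amend, Abstain), (Delay, Amend).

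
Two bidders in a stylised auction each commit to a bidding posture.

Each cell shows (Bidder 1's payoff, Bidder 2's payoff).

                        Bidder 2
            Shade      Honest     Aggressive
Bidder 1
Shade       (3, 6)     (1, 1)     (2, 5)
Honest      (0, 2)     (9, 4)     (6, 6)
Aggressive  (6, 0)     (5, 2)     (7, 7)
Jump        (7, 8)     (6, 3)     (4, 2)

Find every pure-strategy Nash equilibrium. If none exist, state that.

Bidder 1 against Shade: payoffs 3, 0, 6, 7 → best response Jump.
Bidder 1 against Honest: payoffs 1, 9, 5, 6 → best response Honest.
Bidder 1 against Aggressive: payoffs 2, 6, 7, 4 → best response Aggressive.
Bidder 2 against Shade: payoffs 6, 1, 5 → best response Shade.
Bidder 2 against Honest: payoffs 2, 4, 6 → best response Aggressive.
Bidder 2 against Aggressive: payoffs 0, 2, 7 → best response Aggressive.
Bidder 2 against Jump: payoffs 8, 3, 2 → best response Shade.
Mutual best responses: (Aggressive, Aggressive); (Jump, Shade).

Pure-strategy Nash equilibria: (Aggressive, Aggressive) and (Jump, Shade)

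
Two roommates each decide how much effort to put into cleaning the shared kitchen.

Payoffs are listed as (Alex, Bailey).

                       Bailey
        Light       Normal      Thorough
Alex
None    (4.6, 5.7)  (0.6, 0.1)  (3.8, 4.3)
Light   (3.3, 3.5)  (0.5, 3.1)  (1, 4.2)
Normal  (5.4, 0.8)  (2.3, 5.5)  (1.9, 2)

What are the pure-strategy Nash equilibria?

Check each profile: it is a Nash equilibrium iff no player can strictly gain by switching unilaterally.
(None, Light): Alex can switch to Normal (4.6 → 5.4). Not NE.
(None, Normal): Alex can switch to Normal (0.6 → 2.3). Not NE.
(None, Thorough): Bailey can switch to Light (4.3 → 5.7). Not NE.
(Light, Light): Alex can switch to None (3.3 → 4.6). Not NE.
(Light, Normal): Alex can switch to None (0.5 → 0.6). Not NE.
(Light, Thorough): Alex can switch to None (1 → 3.8). Not NE.
(Normal, Normal): Alex gets 2.3, best alternative 0.6; Bailey gets 5.5, best alternative 2. No profitable deviation — NE.
(The remaining 2 profiles each have a profitable deviation by the same check.)

(Normal, Normal)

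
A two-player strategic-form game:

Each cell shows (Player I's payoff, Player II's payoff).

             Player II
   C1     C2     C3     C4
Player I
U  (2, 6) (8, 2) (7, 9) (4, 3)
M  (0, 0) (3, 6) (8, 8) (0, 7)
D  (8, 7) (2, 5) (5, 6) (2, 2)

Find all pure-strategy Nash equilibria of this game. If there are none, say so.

For each strategy profile, look for a profitable unilateral deviation.
(U, C1): Player I can switch to D (2 → 8). Not NE.
(U, C2): Player II can switch to C1 (2 → 6). Not NE.
(U, C3): Player I can switch to M (7 → 8). Not NE.
(U, C4): Player II can switch to C1 (3 → 6). Not NE.
(M, C1): Player I can switch to U (0 → 2). Not NE.
(M, C2): Player I can switch to U (3 → 8). Not NE.
(M, C3): Player I gets 8, best alternative 7; Player II gets 8, best alternative 7. No profitable deviation — NE.
(D, C1): Player I gets 8, best alternative 2; Player II gets 7, best alternative 6. No profitable deviation — NE.
(The remaining 4 profiles each have a profitable deviation by the same check.)

(M, C3) and (D, C1)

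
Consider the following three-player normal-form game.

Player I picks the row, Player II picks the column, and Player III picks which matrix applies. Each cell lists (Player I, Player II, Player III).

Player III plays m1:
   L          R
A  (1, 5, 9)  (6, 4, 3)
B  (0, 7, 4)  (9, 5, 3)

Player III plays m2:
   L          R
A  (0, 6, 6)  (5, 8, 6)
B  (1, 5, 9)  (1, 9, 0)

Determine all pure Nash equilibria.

Player I against (L, m1): payoffs 1, 0 → best response A.
Player I against (L, m2): payoffs 0, 1 → best response B.
Player I against (R, m1): payoffs 6, 9 → best response B.
Player I against (R, m2): payoffs 5, 1 → best response A.
Player II against (A, m1): payoffs 5, 4 → best response L.
Player II against (A, m2): payoffs 6, 8 → best response R.
Player II against (B, m1): payoffs 7, 5 → best response L.
Player II against (B, m2): payoffs 5, 9 → best response R.
Player III against (A, L): payoffs 9, 6 → best response m1.
Player III against (A, R): payoffs 3, 6 → best response m2.
Player III against (B, L): payoffs 4, 9 → best response m2.
Player III against (B, R): payoffs 3, 0 → best response m1.
Mutual best responses: (A, L, m1); (A, R, m2).

(A, L, m1); (A, R, m2)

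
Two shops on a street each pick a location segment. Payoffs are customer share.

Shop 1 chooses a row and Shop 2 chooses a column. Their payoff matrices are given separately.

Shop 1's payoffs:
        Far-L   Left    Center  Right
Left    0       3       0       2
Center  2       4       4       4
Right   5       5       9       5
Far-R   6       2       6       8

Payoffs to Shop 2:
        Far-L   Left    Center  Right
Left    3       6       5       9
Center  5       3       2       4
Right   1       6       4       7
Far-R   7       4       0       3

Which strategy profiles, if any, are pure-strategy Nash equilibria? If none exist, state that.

(Far-R, Far-L)

Shop 1 against Far-L: payoffs 0, 2, 5, 6 → best response Far-R.
Shop 1 against Left: payoffs 3, 4, 5, 2 → best response Right.
Shop 1 against Center: payoffs 0, 4, 9, 6 → best response Right.
Shop 1 against Right: payoffs 2, 4, 5, 8 → best response Far-R.
Shop 2 against Left: payoffs 3, 6, 5, 9 → best response Right.
Shop 2 against Center: payoffs 5, 3, 2, 4 → best response Far-L.
Shop 2 against Right: payoffs 1, 6, 4, 7 → best response Right.
Shop 2 against Far-R: payoffs 7, 4, 0, 3 → best response Far-L.
Mutual best responses: (Far-R, Far-L).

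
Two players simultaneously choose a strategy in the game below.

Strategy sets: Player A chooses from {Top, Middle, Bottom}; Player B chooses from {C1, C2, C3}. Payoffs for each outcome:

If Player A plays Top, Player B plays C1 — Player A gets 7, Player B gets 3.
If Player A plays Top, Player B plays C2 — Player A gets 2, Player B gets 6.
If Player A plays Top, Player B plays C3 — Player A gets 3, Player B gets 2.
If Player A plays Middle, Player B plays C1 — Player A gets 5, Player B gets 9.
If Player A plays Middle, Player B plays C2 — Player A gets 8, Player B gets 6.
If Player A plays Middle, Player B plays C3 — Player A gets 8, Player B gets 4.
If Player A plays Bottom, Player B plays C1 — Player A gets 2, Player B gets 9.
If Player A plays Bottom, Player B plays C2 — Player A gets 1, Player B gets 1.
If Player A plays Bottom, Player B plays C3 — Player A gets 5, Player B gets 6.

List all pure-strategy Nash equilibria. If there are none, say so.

There is no pure-strategy Nash equilibrium.

(Top, C1): Player B can switch to C2 (3 → 6). Not NE.
(Top, C2): Player A can switch to Middle (2 → 8). Not NE.
(Top, C3): Player A can switch to Middle (3 → 8). Not NE.
(Middle, C1): Player A can switch to Top (5 → 7). Not NE.
(Middle, C2): Player B can switch to C1 (6 → 9). Not NE.
(Middle, C3): Player B can switch to C1 (4 → 9). Not NE.
(Bottom, C1): Player A can switch to Top (2 → 7). Not NE.
(Bottom, C2): Player A can switch to Top (1 → 2). Not NE.
(The remaining 1 profile has a profitable deviation by the same check.)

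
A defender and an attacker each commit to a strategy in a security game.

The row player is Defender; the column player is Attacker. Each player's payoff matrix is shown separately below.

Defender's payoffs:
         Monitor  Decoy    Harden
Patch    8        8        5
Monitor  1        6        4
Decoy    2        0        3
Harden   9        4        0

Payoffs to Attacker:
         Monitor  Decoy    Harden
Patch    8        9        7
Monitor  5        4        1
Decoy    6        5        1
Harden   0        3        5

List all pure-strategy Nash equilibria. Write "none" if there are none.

(Patch, Monitor): Defender can switch to Harden (8 → 9). Not NE.
(Patch, Decoy): Defender gets 8, best alternative 6; Attacker gets 9, best alternative 8. No profitable deviation — NE.
(Patch, Harden): Attacker can switch to Monitor (7 → 8). Not NE.
(Monitor, Monitor): Defender can switch to Patch (1 → 8). Not NE.
(Monitor, Decoy): Defender can switch to Patch (6 → 8). Not NE.
(Monitor, Harden): Defender can switch to Patch (4 → 5). Not NE.
(Decoy, Monitor): Defender can switch to Patch (2 → 8). Not NE.
(Decoy, Decoy): Defender can switch to Patch (0 → 8). Not NE.
(Decoy, Harden): Defender can switch to Patch (3 → 5). Not NE.
(Harden, Monitor): Attacker can switch to Decoy (0 → 3). Not NE.
(Harden, Decoy): Defender can switch to Patch (4 → 8). Not NE.
(The remaining 1 profile has a profitable deviation by the same check.)

The unique pure-strategy Nash equilibrium is (Patch, Decoy).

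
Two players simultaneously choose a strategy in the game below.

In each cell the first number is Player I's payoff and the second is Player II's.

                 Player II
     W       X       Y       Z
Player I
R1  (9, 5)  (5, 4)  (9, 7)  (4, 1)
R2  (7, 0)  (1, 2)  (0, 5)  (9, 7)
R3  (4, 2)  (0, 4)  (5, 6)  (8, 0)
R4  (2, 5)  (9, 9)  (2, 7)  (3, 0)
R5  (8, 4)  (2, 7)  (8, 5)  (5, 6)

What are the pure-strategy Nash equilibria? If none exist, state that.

Pure-strategy Nash equilibria: (R1, Y) and (R2, Z) and (R4, X)

Mark each player's best response to every combination of opponents' strategies; a profile where every player is best-responding is a pure Nash equilibrium.
Player I against W: payoffs 9, 7, 4, 2, 8 → best response R1.
Player I against X: payoffs 5, 1, 0, 9, 2 → best response R4.
Player I against Y: payoffs 9, 0, 5, 2, 8 → best response R1.
Player I against Z: payoffs 4, 9, 8, 3, 5 → best response R2.
Player II against R1: payoffs 5, 4, 7, 1 → best response Y.
Player II against R2: payoffs 0, 2, 5, 7 → best response Z.
Player II against R3: payoffs 2, 4, 6, 0 → best response Y.
Player II against R4: payoffs 5, 9, 7, 0 → best response X.
Player II against R5: payoffs 4, 7, 5, 6 → best response X.
Mutual best responses: (R1, Y); (R2, Z); (R4, X).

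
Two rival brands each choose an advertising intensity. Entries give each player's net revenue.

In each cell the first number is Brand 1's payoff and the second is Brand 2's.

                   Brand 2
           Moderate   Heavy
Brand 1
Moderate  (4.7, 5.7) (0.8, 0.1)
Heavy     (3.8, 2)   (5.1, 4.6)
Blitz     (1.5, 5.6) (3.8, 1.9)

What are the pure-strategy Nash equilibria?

The pure Nash equilibria are (Moderate, Moderate), (Heavy, Heavy).

(Moderate, Moderate): Brand 1 gets 4.7, best alternative 3.8; Brand 2 gets 5.7, best alternative 0.1. No profitable deviation — NE.
(Moderate, Heavy): Brand 1 can switch to Heavy (0.8 → 5.1). Not NE.
(Heavy, Moderate): Brand 1 can switch to Moderate (3.8 → 4.7). Not NE.
(Heavy, Heavy): Brand 1 gets 5.1, best alternative 3.8; Brand 2 gets 4.6, best alternative 2. No profitable deviation — NE.
(Blitz, Moderate): Brand 1 can switch to Moderate (1.5 → 4.7). Not NE.
(Blitz, Heavy): Brand 1 can switch to Heavy (3.8 → 5.1). Not NE.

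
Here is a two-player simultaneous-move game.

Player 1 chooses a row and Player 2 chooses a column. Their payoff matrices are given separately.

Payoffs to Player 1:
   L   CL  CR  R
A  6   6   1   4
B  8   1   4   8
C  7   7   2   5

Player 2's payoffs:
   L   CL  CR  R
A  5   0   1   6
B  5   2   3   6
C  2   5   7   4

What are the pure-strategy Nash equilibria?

Pure NE: (B, R)

Player 1 against L: payoffs 6, 8, 7 → best response B.
Player 1 against CL: payoffs 6, 1, 7 → best response C.
Player 1 against CR: payoffs 1, 4, 2 → best response B.
Player 1 against R: payoffs 4, 8, 5 → best response B.
Player 2 against A: payoffs 5, 0, 1, 6 → best response R.
Player 2 against B: payoffs 5, 2, 3, 6 → best response R.
Player 2 against C: payoffs 2, 5, 7, 4 → best response CR.
Mutual best responses: (B, R).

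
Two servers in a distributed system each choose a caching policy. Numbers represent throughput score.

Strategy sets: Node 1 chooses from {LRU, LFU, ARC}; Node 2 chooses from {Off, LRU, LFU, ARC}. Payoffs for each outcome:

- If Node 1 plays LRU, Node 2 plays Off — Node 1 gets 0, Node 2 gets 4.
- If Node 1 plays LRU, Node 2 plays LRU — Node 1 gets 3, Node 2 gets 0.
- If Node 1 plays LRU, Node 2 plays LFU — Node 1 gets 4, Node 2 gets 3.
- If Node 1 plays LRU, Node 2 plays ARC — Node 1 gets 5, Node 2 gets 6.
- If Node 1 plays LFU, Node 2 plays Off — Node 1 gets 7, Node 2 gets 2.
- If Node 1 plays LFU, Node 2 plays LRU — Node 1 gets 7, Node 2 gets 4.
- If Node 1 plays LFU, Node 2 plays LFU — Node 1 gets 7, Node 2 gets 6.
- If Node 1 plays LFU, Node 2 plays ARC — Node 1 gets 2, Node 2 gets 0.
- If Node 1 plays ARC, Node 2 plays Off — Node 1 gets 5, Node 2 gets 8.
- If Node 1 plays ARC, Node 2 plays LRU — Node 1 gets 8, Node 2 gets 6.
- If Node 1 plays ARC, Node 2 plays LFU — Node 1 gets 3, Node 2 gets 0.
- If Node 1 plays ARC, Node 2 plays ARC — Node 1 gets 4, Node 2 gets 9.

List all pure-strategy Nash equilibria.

Pure-strategy Nash equilibria: (LRU, ARC); (LFU, LFU)

Check each profile: it is a Nash equilibrium iff no player can strictly gain by switching unilaterally.
(LRU, Off): Node 1 can switch to LFU (0 → 7). Not NE.
(LRU, LRU): Node 1 can switch to LFU (3 → 7). Not NE.
(LRU, LFU): Node 1 can switch to LFU (4 → 7). Not NE.
(LRU, ARC): Node 1 gets 5, best alternative 4; Node 2 gets 6, best alternative 4. No profitable deviation — NE.
(LFU, Off): Node 2 can switch to LRU (2 → 4). Not NE.
(LFU, LRU): Node 1 can switch to ARC (7 → 8). Not NE.
(LFU, LFU): Node 1 gets 7, best alternative 4; Node 2 gets 6, best alternative 4. No profitable deviation — NE.
(LFU, ARC): Node 1 can switch to LRU (2 → 5). Not NE.
(The remaining 4 profiles each have a profitable deviation by the same check.)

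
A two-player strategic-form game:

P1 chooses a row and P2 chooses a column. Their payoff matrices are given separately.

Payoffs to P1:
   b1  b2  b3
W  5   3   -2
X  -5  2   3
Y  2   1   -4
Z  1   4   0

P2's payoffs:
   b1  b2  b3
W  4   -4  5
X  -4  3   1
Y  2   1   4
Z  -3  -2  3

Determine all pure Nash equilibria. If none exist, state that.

No pure-strategy Nash equilibrium.

For each strategy profile, look for a profitable unilateral deviation.
(W, b1): P2 can switch to b3 (4 → 5). Not NE.
(W, b2): P1 can switch to Z (3 → 4). Not NE.
(W, b3): P1 can switch to X (-2 → 3). Not NE.
(X, b1): P1 can switch to W (-5 → 5). Not NE.
(X, b2): P1 can switch to W (2 → 3). Not NE.
(X, b3): P2 can switch to b2 (1 → 3). Not NE.
(Y, b1): P1 can switch to W (2 → 5). Not NE.
(Y, b2): P1 can switch to W (1 → 3). Not NE.
(Y, b3): P1 can switch to W (-4 → -2). Not NE.
(Z, b1): P1 can switch to W (1 → 5). Not NE.
(Z, b2): P2 can switch to b3 (-2 → 3). Not NE.
(Z, b3): P1 can switch to X (0 → 3). Not NE.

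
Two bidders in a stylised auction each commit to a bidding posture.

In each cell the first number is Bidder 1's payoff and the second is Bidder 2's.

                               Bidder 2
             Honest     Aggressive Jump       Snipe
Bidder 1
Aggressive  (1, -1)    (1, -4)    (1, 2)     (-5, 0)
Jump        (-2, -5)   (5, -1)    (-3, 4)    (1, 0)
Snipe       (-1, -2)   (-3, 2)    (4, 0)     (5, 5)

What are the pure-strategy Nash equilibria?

For each player, find the best response to each opponent profile; mutual best responses are the pure NE.
Bidder 1 against Honest: payoffs 1, -2, -1 → best response Aggressive.
Bidder 1 against Aggressive: payoffs 1, 5, -3 → best response Jump.
Bidder 1 against Jump: payoffs 1, -3, 4 → best response Snipe.
Bidder 1 against Snipe: payoffs -5, 1, 5 → best response Snipe.
Bidder 2 against Aggressive: payoffs -1, -4, 2, 0 → best response Jump.
Bidder 2 against Jump: payoffs -5, -1, 4, 0 → best response Jump.
Bidder 2 against Snipe: payoffs -2, 2, 0, 5 → best response Snipe.
Mutual best responses: (Snipe, Snipe).

Pure NE: (Snipe, Snipe)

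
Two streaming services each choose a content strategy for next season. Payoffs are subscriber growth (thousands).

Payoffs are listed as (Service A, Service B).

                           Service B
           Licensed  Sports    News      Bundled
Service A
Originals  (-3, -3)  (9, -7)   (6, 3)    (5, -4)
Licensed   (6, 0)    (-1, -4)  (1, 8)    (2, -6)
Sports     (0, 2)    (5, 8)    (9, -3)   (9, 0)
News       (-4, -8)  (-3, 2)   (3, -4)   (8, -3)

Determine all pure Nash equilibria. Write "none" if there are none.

There is no pure-strategy Nash equilibrium.

(Originals, Licensed): Service A can switch to Licensed (-3 → 6). Not NE.
(Originals, Sports): Service B can switch to Licensed (-7 → -3). Not NE.
(Originals, News): Service A can switch to Sports (6 → 9). Not NE.
(Originals, Bundled): Service A can switch to Sports (5 → 9). Not NE.
(Licensed, Licensed): Service B can switch to News (0 → 8). Not NE.
(Licensed, Sports): Service A can switch to Originals (-1 → 9). Not NE.
(The remaining 10 profiles each have a profitable deviation by the same check.)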